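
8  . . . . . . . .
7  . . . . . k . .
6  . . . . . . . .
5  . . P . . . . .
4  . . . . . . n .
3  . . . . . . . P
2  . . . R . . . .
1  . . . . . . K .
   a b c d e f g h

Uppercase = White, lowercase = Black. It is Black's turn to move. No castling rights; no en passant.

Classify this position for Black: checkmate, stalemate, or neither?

Black to move; black king on f7.
In check: no.
Legal moves for Black: Kg8, Kf8, Ke8, Kg7, Ke7, Kg6, Kf6, Ke6, Nh6, Nf6, Ne5, Ne3, Nh2, Nf2.
Black has 14 legal moves and is not in check → neither.

neither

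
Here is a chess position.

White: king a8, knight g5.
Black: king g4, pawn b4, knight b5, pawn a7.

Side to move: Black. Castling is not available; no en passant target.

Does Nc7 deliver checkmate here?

no

After Nc7: white king on a8; in check: yes, from the black knight on c7.
White has 3 legal replies: Kb8, Kb7, Kxa7.
In check but a legal move exists → not checkmate.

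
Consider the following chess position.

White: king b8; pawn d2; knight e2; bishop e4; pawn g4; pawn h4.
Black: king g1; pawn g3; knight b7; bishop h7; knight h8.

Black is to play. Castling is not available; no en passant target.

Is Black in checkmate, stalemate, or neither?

Black to move; black king on g1.
In check: yes, from the white knight on e2.
Legal moves for Black: Kh2, Kf2, Kf1.
Black is in check but has 3 legal moves → neither.

neither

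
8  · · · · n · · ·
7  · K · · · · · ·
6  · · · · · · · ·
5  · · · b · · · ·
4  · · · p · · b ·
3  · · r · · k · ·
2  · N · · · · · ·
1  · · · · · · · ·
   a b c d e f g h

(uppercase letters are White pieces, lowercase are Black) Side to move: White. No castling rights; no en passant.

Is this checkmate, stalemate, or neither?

White to move; white king on b7.
In check: yes, from the black bishop on d5.
King squares — a6: available; b6: available; c6: attacked by Rc3; a7: available; c7: attacked by Rc3; a8: attacked by Bd5; b8: available; c8: attacked by Rc3.
Legal moves for White: Kb8, Ka7, Kb6, Ka6.
White is in check but has 4 legal moves → neither.

neither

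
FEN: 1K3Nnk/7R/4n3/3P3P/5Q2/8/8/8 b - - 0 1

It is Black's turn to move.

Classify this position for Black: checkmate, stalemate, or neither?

checkmate

Black to move; black king on h8.
In check: yes, from the white rook on h7.
King squares — g7: attacked by Rh7; h7: attacked by Nf8; g8: own knight.
Legal moves for Black: none.
In check with no legal moves → checkmate.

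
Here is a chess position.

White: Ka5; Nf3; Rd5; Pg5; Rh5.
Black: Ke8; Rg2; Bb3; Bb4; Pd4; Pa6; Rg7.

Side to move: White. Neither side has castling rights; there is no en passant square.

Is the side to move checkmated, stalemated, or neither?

neither

White to move; white king on a5.
In check: yes, from the black bishop on b4.
Legal moves for White: Kb6, Kxa6, Kxb4.
White is in check but has 3 legal moves → neither.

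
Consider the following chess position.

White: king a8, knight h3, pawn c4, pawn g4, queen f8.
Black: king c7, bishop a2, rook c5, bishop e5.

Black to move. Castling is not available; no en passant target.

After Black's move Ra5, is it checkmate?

yes

After Ra5: white king on a8; in check: yes, from the black rook on a5.
King squares — a7: attacked by Ra5; b7: attacked by Kc7; b8: attacked by Kc7.
White has no legal moves → checkmate.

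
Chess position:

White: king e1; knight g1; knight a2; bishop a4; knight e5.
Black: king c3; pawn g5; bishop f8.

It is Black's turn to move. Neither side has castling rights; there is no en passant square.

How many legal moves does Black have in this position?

Black to move; king on c3.
In check: yes, from the white knight on a2.
Legal moves: Kd4, Kb2.
Count: 2.

2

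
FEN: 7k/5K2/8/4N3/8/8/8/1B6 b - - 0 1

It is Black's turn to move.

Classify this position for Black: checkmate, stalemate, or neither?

Black to move; black king on h8.
In check: no.
King squares — g7: attacked by Kf7; h7: attacked by Bb1; g8: attacked by Kf7.
Legal moves for Black: none.
Not in check and no legal moves → stalemate.

stalemate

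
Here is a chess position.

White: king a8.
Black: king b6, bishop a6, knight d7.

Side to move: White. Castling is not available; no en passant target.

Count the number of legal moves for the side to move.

White to move; king on a8.
In check: no.
Legal moves: none.
Count: 0.

0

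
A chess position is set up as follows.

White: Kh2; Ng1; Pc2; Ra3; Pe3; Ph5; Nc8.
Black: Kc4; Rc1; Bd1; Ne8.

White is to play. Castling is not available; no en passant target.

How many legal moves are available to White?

24

White to move; king on h2.
In check: no.
Legal moves: Ne7, Na7, Nd6+, Nb6+, Ra8, Ra7, Ra6, Ra5, Ra4+, Rd3, Rc3+, Rb3, Ra2, Ra1, Kh3, Kg3, Kg2, Kh1, Nh3, Nf3, Ne2, h6, e4, c3.
Count: 24.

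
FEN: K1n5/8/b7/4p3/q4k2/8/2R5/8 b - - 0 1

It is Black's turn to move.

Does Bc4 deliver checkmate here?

After Bc4: white king on a8; in check: yes, from the black queen on a4.
White has 2 legal replies: Kb8, Kb7.
In check but a legal move exists → not checkmate.

no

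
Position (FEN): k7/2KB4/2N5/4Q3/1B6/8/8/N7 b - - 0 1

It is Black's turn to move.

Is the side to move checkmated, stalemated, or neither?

Black to move; black king on a8.
In check: no.
King squares — a7: attacked by Nc6; b7: attacked by Kc7; b8: attacked by Nc6.
Legal moves for Black: none.
Not in check and no legal moves → stalemate.

stalemate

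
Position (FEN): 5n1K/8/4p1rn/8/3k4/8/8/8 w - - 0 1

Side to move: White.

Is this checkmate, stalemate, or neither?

stalemate

White to move; white king on h8.
In check: no.
King squares — g7: attacked by Rg6; h7: attacked by Nf8; g8: attacked by Rg6.
Legal moves for White: none.
Not in check and no legal moves → stalemate.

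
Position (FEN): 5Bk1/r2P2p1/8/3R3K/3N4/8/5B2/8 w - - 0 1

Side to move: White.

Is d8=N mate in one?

After d8=N: black king on g8; in check: no.
Black is not in check, so this cannot be checkmate.

no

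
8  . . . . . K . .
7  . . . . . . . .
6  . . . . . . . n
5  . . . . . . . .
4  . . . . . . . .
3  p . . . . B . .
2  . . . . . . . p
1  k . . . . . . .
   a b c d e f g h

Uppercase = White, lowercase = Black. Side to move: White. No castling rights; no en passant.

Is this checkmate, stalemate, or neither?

White to move; white king on f8.
In check: no.
Legal moves for White: Ke8, Kg7, Ke7, Ba8, Bb7, Bc6, Bh5, Bd5, Bg4, Be4, Bg2, Be2, Bh1, Bd1.
White has 14 legal moves and is not in check → neither.

neither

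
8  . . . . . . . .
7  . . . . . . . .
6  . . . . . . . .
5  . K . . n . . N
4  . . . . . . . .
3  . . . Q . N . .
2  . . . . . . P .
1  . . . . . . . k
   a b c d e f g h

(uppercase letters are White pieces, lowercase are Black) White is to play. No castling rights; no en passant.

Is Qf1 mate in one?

yes

After Qf1: black king on h1; in check: yes, from the white queen on f1.
King squares — g1: attacked by Qf1; g2: attacked by Qf1; h2: attacked by Nf3.
Black has no legal moves → checkmate.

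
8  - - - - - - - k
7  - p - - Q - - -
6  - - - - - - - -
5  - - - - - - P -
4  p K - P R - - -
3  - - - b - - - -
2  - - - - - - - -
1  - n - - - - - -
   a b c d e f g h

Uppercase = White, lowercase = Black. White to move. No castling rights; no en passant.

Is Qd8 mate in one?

After Qd8: black king on h8; in check: yes, from the white queen on d8.
Black has 2 legal replies: Kh7, Kg7.
In check but a legal move exists → not checkmate.

no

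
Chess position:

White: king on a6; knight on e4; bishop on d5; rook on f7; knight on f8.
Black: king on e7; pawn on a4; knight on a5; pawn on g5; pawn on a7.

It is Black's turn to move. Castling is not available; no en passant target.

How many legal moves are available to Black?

Black to move; king on e7.
In check: yes, from the white rook on f7.
Legal moves: Ke8, Kd8.
Count: 2.

2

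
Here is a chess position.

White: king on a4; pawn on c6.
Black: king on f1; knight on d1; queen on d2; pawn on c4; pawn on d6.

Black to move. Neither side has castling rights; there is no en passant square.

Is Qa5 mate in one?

no

After Qa5: white king on a4; in check: yes, from the black queen on a5.
White has 1 legal reply: Kxa5.
In check but a legal move exists → not checkmate.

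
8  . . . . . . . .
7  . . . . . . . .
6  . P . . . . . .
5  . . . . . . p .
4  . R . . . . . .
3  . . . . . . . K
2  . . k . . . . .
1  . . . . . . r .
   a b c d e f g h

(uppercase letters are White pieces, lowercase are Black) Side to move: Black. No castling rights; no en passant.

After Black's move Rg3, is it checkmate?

After Rg3: white king on h3; in check: yes, from the black rook on g3.
White has 2 legal replies: Kxg3, Kh2.
In check but a legal move exists → not checkmate.

no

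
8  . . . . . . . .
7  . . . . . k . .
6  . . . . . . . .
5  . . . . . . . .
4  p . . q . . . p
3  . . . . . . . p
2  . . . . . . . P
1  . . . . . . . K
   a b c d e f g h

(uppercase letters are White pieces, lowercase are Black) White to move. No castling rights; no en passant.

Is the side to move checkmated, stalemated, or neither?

stalemate

White to move; white king on h1.
In check: no.
King squares — g1: attacked by Qd4; g2: attacked by Ph3; h2: own pawn.
Legal moves for White: none.
Not in check and no legal moves → stalemate.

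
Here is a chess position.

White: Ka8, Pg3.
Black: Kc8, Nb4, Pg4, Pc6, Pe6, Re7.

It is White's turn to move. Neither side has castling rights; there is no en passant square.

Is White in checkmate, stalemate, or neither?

stalemate

White to move; white king on a8.
In check: no.
King squares — a7: attacked by Re7; b7: attacked by Re7; b8: attacked by Kc8.
Legal moves for White: none.
Not in check and no legal moves → stalemate.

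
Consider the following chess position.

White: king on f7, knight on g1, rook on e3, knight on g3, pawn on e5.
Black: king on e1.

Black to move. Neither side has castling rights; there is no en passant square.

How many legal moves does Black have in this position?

Black to move; king on e1.
In check: yes, from the white rook on e3.
Legal moves: Kf2, Kd2, Kd1.
Count: 3.

3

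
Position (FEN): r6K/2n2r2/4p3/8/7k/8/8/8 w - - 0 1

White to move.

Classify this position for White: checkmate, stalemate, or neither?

White to move; white king on h8.
In check: yes, from the black rook on a8.
King squares — g7: attacked by Rf7; h7: attacked by Rf7; g8: attacked by Ra8.
Legal moves for White: none.
In check with no legal moves → checkmate.

checkmate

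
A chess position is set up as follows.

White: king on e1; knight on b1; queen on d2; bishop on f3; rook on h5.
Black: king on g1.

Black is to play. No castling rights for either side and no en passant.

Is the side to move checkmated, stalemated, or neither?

Black to move; black king on g1.
In check: no.
King squares — f1: attacked by Ke1; h1: attacked by Bf3; f2: attacked by Ke1; g2: attacked by Qd2; h2: attacked by Qd2.
Legal moves for Black: none.
Not in check and no legal moves → stalemate.

stalemate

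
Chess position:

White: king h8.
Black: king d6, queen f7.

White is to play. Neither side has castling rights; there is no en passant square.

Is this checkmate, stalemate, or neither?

stalemate

White to move; white king on h8.
In check: no.
King squares — g7: attacked by Qf7; h7: attacked by Qf7; g8: attacked by Qf7.
Legal moves for White: none.
Not in check and no legal moves → stalemate.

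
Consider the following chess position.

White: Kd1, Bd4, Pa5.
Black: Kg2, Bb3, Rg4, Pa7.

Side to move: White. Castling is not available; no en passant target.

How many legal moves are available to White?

4

White to move; king on d1.
In check: yes, from the black bishop on b3.
Legal moves: Ke2, Kd2, Ke1, Kc1.
Count: 4.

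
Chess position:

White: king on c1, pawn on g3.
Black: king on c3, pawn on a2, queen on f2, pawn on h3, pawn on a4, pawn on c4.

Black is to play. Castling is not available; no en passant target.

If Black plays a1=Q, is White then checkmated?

yes

After a1=Q: white king on c1; in check: yes, from the black queen on a1.
King squares — b1: attacked by Qa1; d1: attacked by Qa1; b2: attacked by Qa1; c2: attacked by Qf2; d2: attacked by Qf2.
White has no legal moves → checkmate.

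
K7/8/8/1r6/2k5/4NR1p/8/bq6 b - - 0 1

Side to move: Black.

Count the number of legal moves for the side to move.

Black to move; king on c4.
In check: yes, from the white knight on e3.
Legal moves: Kc5, Kd4, Kb4, Kd3, Kc3, Kb3.
Count: 6.

6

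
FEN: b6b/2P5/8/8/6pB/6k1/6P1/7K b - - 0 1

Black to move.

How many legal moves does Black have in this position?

Black to move; king on g3.
In check: yes, from the white bishop on h4.
Legal moves: Kxh4, Kf4.
Count: 2.

2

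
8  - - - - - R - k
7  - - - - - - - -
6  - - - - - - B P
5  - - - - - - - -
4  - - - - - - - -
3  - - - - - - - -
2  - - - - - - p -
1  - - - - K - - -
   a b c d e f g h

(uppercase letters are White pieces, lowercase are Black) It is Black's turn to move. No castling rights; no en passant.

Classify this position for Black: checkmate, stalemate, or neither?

Black to move; black king on h8.
In check: yes, from the white rook on f8.
King squares — g7: attacked by Ph6; h7: attacked by Bg6; g8: attacked by Rf8.
Legal moves for Black: none.
In check with no legal moves → checkmate.

checkmate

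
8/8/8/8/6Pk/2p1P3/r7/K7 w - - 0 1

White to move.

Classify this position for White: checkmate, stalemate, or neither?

White to move; white king on a1.
In check: yes, from the black rook on a2.
King squares — b1: available; a2: available; b2: attacked by Ra2.
Legal moves for White: Kxa2, Kb1.
White is in check but has 2 legal moves → neither.

neither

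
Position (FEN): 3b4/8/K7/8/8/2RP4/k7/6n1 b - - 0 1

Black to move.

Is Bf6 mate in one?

After Bf6: white king on a6; in check: no.
White is not in check, so this cannot be checkmate.

no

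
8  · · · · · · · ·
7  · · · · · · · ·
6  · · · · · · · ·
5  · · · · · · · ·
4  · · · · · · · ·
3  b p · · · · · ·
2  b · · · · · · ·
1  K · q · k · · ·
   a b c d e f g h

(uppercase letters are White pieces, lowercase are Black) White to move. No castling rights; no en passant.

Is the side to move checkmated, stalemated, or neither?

White to move; white king on a1.
In check: yes, from the black queen on c1.
King squares — b1: attacked by Qc1; a2: attacked by Pb3; b2: attacked by Qc1.
Legal moves for White: none.
In check with no legal moves → checkmate.

checkmate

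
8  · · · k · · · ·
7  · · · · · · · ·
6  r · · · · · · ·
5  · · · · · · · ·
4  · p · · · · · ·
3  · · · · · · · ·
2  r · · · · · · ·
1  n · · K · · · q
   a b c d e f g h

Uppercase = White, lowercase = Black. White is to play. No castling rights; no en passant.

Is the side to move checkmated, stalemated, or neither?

checkmate

White to move; white king on d1.
In check: yes, from the black queen on h1.
King squares — c1: attacked by Qh1; e1: attacked by Qh1; c2: attacked by Na1; d2: attacked by Ra2; e2: attacked by Ra2.
Legal moves for White: none.
In check with no legal moves → checkmate.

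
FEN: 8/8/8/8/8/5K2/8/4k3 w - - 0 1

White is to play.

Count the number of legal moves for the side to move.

White to move; king on f3.
In check: no.
Legal moves: Kg4, Kf4, Ke4, Kg3, Ke3, Kg2.
Count: 6.

6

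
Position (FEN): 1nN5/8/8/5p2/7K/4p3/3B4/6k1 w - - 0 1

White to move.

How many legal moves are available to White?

White to move; king on h4.
In check: no.
Legal moves: Ne7, Na7, Nd6, Nb6, Kh5, Kg5, Kh3, Kg3, Ba5, Bb4, Bxe3+, Bc3, Be1, Bc1.
Count: 14.

14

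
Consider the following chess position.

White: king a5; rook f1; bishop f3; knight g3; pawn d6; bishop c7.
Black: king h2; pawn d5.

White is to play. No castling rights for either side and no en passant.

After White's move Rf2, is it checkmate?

After Rf2: black king on h2; in check: yes, from the white rook on f2.
Black has 3 legal replies: Kh3, Kxg3, Kg1.
In check but a legal move exists → not checkmate.

no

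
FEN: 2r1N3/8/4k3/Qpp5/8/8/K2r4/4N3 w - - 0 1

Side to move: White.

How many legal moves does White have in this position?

6

White to move; king on a2.
In check: yes, from the black rook on d2.
Legal moves: Kb3, Ka3, Kb1, Ka1, Qxd2, Nc2.
Count: 6.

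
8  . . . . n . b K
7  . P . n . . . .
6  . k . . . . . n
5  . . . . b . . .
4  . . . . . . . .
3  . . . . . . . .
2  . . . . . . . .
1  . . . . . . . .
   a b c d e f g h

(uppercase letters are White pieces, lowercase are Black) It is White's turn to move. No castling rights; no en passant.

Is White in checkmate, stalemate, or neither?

White to move; white king on h8.
In check: yes, from the black bishop on e5.
King squares — g7: attacked by Be5; h7: attacked by Bg8; g8: attacked by Nh6.
Legal moves for White: none.
In check with no legal moves → checkmate.

checkmate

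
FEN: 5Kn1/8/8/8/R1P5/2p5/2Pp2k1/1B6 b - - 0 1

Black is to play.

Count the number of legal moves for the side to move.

Black to move; king on g2.
In check: no.
Legal moves: Ne7, Nh6, Nf6, Kh3, Kg3, Kf3, Kh2, Kf2, Kh1, Kg1, Kf1, d1=Q, d1=R, d1=B, d1=N.
Count: 15.

15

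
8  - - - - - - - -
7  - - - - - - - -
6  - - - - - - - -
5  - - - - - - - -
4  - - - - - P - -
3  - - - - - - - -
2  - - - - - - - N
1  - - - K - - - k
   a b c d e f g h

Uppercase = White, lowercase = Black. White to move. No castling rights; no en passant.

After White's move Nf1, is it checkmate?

no

After Nf1: black king on h1; in check: no.
Black is not in check, so this cannot be checkmate.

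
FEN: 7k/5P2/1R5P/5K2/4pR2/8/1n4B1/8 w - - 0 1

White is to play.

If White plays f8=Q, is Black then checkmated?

After f8=Q: black king on h8; in check: yes, from the white queen on f8.
Black has 1 legal reply: Kh7.
In check but a legal move exists → not checkmate.

no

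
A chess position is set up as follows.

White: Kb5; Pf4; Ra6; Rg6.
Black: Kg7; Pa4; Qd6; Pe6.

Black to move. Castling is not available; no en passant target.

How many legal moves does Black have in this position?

Black to move; king on g7.
In check: yes, from the white rook on g6.
Legal moves: Kh8, Kf8, Kh7, Kf7, Kxg6.
Count: 5.

5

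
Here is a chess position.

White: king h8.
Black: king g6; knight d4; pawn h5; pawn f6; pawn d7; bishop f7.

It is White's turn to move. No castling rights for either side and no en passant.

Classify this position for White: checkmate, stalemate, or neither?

stalemate

White to move; white king on h8.
In check: no.
King squares — g7: attacked by Kg6; h7: attacked by Kg6; g8: attacked by Bf7.
Legal moves for White: none.
Not in check and no legal moves → stalemate.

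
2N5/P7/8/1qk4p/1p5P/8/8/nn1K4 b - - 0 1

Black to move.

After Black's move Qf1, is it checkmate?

yes

After Qf1: white king on d1; in check: yes, from the black queen on f1.
King squares — c1: attacked by Qf1; e1: attacked by Qf1; c2: attacked by Na1; d2: attacked by Nb1; e2: attacked by Qf1.
White has no legal moves → checkmate.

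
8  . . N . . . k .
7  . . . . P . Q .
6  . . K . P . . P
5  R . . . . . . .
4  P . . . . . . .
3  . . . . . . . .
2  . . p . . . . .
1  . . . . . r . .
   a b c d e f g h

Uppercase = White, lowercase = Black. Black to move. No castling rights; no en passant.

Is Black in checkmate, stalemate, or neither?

Black to move; black king on g8.
In check: yes, from the white queen on g7.
King squares — f7: attacked by Pe6; g7: attacked by Ph6; h7: attacked by Qg7; f8: attacked by Pe7; h8: attacked by Qg7.
Legal moves for Black: none.
In check with no legal moves → checkmate.

checkmate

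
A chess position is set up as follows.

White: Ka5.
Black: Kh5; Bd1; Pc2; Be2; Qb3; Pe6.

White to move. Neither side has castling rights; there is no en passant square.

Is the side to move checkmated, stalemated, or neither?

stalemate

White to move; white king on a5.
In check: no.
King squares — a4: attacked by Qb3; b4: attacked by Qb3; b5: attacked by Be2; a6: attacked by Be2; b6: attacked by Qb3.
Legal moves for White: none.
Not in check and no legal moves → stalemate.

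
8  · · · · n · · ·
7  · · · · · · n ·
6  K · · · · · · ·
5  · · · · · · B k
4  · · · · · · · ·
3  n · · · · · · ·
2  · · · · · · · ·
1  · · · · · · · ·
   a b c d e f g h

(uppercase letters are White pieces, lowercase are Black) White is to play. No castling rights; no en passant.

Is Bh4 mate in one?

no

After Bh4: black king on h5; in check: no.
Black is not in check, so this cannot be checkmate.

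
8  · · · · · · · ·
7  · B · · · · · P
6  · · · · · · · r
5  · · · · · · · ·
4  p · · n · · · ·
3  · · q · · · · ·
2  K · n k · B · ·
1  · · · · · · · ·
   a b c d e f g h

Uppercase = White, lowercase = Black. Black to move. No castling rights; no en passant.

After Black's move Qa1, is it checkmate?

yes

After Qa1: white king on a2; in check: yes, from the black queen on a1.
King squares — a1: attacked by Nc2; b1: attacked by Qa1; b2: attacked by Qa1; a3: attacked by Qa1; b3: attacked by Pa4.
White has no legal moves → checkmate.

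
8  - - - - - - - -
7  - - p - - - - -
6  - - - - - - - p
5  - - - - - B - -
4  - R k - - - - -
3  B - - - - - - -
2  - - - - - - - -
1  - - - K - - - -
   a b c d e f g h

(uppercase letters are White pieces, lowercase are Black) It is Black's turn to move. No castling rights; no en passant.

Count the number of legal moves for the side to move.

3

Black to move; king on c4.
In check: yes, from the white rook on b4.
Legal moves: Kd5, Kc5, Kc3.
Count: 3.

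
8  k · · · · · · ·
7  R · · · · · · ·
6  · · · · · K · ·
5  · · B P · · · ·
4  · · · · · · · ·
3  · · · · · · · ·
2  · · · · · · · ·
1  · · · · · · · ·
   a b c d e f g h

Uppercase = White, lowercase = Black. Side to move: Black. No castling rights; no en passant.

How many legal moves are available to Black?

Black to move; king on a8.
In check: yes, from the white rook on a7.
Legal moves: Kb8.
Count: 1.

1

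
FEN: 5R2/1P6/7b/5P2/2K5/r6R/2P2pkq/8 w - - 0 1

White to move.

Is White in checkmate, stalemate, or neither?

neither

White to move; white king on c4.
In check: no.
Legal moves for White include: Rh8, Rg8+, Re8, Rd8, Rc8, Rb8, Ra8, Rf7, Rf6, Kd5, Kc5, Kb5, Kd4, Kb4, Rxh6, Rh5, Rh4, Rg3+, ... (list truncated; more exist).
White has legal moves and is not in check → neither.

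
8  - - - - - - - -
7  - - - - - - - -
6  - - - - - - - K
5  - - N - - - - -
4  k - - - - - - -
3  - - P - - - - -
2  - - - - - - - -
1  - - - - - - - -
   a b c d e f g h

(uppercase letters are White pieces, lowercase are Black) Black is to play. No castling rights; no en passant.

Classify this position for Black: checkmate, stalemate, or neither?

neither

Black to move; black king on a4.
In check: yes, from the white knight on c5.
King squares — a3: available; b3: attacked by Nc5; b4: attacked by Pc3; a5: available; b5: available.
Legal moves for Black: Kb5, Ka5, Ka3.
Black is in check but has 3 legal moves → neither.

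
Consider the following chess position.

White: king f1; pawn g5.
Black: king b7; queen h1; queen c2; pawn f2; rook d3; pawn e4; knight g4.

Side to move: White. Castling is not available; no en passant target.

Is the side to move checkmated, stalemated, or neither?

White to move; white king on f1.
In check: yes, from the black queen on h1.
King squares — e1: attacked by Qh1; g1: attacked by Qh1; e2: attacked by Qc2; f2: attacked by Qc2; g2: attacked by Qh1.
Legal moves for White: none.
In check with no legal moves → checkmate.

checkmate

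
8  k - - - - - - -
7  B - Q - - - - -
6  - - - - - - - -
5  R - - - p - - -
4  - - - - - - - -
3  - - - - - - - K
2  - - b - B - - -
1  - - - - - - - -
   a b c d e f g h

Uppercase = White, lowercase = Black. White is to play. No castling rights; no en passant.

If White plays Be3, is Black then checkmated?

yes

After Be3: black king on a8; in check: yes, from the white rook on a5.
King squares — a7: attacked by Be3; b7: attacked by Qc7; b8: attacked by Qc7.
Black has no legal moves → checkmate.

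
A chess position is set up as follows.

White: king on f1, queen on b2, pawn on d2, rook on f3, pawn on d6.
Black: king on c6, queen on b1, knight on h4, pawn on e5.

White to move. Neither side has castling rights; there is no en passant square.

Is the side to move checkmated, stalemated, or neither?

White to move; white king on f1.
In check: yes, from the black queen on b1.
Legal moves for White: Kf2, Ke2, Qc1+, Qxb1.
White is in check but has 4 legal moves → neither.

neither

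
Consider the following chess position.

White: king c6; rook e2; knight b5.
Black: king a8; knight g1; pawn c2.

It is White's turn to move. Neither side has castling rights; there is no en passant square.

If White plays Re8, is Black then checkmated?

yes

After Re8: black king on a8; in check: yes, from the white rook on e8.
King squares — a7: attacked by Nb5; b7: attacked by Kc6; b8: attacked by Re8.
Black has no legal moves → checkmate.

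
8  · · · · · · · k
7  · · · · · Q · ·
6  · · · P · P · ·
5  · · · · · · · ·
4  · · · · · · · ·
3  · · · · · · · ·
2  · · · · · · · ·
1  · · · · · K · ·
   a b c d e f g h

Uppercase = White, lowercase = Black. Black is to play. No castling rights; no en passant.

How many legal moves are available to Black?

0

Black to move; king on h8.
In check: no.
Legal moves: none.
Count: 0.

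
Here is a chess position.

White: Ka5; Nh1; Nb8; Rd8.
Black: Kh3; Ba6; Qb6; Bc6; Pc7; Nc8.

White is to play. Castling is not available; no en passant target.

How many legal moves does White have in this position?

0

White to move; king on a5.
In check: yes, from the black queen on b6.
Legal moves: none.
Count: 0.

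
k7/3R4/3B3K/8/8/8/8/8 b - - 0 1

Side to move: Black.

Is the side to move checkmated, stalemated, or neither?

Black to move; black king on a8.
In check: no.
King squares — a7: attacked by Rd7; b7: attacked by Rd7; b8: attacked by Bd6.
Legal moves for Black: none.
Not in check and no legal moves → stalemate.

stalemate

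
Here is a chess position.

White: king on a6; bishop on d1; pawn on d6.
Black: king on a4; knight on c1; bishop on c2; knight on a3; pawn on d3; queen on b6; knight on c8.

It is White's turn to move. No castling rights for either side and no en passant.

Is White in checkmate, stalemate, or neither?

White to move; white king on a6.
In check: yes, from the black queen on b6.
King squares — a5: attacked by Ka4; b5: attacked by Na3; b6: attacked by Nc8; a7: attacked by Qb6; b7: attacked by Qb6.
Legal moves for White: none.
In check with no legal moves → checkmate.

checkmate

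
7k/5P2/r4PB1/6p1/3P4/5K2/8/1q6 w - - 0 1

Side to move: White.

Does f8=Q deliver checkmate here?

After f8=Q: black king on h8; in check: yes, from the white queen on f8.
King squares — g7: attacked by Pf6; h7: attacked by Bg6; g8: attacked by Qf8.
Black has no legal moves → checkmate.

yes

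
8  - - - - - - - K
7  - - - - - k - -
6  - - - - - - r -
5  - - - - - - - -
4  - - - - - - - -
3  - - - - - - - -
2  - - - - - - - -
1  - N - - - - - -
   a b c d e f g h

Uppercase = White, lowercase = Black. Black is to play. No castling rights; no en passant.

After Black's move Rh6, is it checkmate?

After Rh6: white king on h8; in check: yes, from the black rook on h6.
King squares — g7: attacked by Kf7; h7: attacked by Rh6; g8: attacked by Kf7.
White has no legal moves → checkmate.

yes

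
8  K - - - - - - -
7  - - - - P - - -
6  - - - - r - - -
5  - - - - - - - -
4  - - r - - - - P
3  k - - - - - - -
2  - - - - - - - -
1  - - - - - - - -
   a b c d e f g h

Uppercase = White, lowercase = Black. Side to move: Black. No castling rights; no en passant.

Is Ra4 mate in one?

After Ra4: white king on a8; in check: yes, from the black rook on a4.
White has 2 legal replies: Kb8, Kb7.
In check but a legal move exists → not checkmate.

no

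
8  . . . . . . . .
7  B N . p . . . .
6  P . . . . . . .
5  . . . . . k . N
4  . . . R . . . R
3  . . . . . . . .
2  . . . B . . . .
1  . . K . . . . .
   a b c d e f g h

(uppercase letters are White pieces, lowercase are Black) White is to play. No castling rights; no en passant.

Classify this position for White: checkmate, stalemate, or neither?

neither

White to move; white king on c1.
In check: no.
Legal moves for White include: Nd8, Nd6+, Nc5, Na5, Bb8, Bb6, Bc5, Ng7+, Nf6, Nf4, Ng3+, Rhg4, Rhf4+, Rhe4, Rh3, Rh2, Rh1, Rxd7, ... (list truncated; more exist).
White has legal moves and is not in check → neither.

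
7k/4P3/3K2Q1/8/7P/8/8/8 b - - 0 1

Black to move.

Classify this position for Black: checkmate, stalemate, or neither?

Black to move; black king on h8.
In check: no.
King squares — g7: attacked by Qg6; h7: attacked by Qg6; g8: attacked by Qg6.
Legal moves for Black: none.
Not in check and no legal moves → stalemate.

stalemate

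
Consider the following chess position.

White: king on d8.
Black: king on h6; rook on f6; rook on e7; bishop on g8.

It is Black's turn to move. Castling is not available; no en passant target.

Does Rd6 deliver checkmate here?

no

After Rd6: white king on d8; in check: yes, from the black rook on d6.
White has 2 legal replies: Kc8, Kxe7.
In check but a legal move exists → not checkmate.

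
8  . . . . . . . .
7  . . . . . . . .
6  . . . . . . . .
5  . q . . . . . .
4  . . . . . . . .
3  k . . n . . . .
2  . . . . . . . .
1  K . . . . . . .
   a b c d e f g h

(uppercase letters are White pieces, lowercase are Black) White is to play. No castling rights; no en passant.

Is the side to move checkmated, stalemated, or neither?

stalemate

White to move; white king on a1.
In check: no.
King squares — b1: attacked by Qb5; a2: attacked by Ka3; b2: attacked by Ka3.
Legal moves for White: none.
Not in check and no legal moves → stalemate.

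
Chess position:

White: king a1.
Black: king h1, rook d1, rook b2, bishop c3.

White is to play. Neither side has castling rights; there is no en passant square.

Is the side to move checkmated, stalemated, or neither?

checkmate

White to move; white king on a1.
In check: yes, from the black rook on d1.
King squares — b1: attacked by Rd1; a2: attacked by Rb2; b2: attacked by Bc3.
Legal moves for White: none.
In check with no legal moves → checkmate.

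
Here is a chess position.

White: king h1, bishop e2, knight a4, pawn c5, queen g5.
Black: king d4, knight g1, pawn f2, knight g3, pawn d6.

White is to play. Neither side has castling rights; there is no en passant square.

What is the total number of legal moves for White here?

3

White to move; king on h1.
In check: yes, from the black knight on g3.
Legal moves: Kh2, Kg2, Qxg3.
Count: 3.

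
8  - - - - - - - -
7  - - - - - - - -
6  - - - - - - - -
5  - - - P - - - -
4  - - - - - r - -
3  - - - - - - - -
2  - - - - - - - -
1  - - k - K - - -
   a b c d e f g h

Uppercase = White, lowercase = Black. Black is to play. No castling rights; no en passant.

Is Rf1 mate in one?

no

After Rf1: white king on e1; in check: yes, from the black rook on f1.
White has 2 legal replies: Ke2, Kxf1.
In check but a legal move exists → not checkmate.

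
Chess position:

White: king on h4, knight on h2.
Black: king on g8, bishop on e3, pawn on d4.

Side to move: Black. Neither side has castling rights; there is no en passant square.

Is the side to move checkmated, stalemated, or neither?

Black to move; black king on g8.
In check: no.
Legal moves for Black: Kh8, Kf8, Kh7, Kg7, Kf7, Bh6, Bg5+, Bf4, Bf2+, Bd2, Bg1, Bc1, d3.
Black has 13 legal moves and is not in check → neither.

neither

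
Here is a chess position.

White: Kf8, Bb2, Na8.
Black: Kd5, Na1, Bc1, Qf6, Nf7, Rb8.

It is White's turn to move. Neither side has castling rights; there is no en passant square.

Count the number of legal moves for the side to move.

White to move; king on f8.
In check: yes, from the black rook on b8.
Legal moves: none.
Count: 0.

0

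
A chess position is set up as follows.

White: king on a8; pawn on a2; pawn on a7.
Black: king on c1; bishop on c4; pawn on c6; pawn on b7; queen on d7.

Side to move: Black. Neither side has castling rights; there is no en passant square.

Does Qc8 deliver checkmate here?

yes

After Qc8: white king on a8; in check: yes, from the black queen on c8.
King squares — a7: own pawn; b7: attacked by Qc8; b8: attacked by Qc8.
White has no legal moves → checkmate.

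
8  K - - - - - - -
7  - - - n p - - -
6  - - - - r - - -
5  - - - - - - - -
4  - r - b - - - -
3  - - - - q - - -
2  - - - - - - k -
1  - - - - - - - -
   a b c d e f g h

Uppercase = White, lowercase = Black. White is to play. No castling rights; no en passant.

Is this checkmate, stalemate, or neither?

stalemate

White to move; white king on a8.
In check: no.
King squares — a7: attacked by Bd4; b7: attacked by Rb4; b8: attacked by Rb4.
Legal moves for White: none.
Not in check and no legal moves → stalemate.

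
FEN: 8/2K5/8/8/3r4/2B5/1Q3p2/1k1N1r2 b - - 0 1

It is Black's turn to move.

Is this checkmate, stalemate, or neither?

checkmate

Black to move; black king on b1.
In check: yes, from the white queen on b2.
King squares — a1: attacked by Qb2; c1: attacked by Qb2; a2: attacked by Qb2; b2: attacked by Nd1; c2: attacked by Qb2.
Legal moves for Black: none.
In check with no legal moves → checkmate.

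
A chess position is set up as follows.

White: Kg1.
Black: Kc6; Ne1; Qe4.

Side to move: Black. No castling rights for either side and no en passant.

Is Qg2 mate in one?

After Qg2: white king on g1; in check: yes, from the black queen on g2.
King squares — f1: attacked by Qg2; h1: attacked by Qg2; f2: attacked by Qg2; g2: attacked by Ne1; h2: attacked by Qg2.
White has no legal moves → checkmate.

yes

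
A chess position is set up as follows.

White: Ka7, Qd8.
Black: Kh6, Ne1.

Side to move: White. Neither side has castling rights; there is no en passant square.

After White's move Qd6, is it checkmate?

no

After Qd6: black king on h6; in check: yes, from the white queen on d6.
Black has 4 legal replies: Kh7, Kg7, Kh5, Kg5.
In check but a legal move exists → not checkmate.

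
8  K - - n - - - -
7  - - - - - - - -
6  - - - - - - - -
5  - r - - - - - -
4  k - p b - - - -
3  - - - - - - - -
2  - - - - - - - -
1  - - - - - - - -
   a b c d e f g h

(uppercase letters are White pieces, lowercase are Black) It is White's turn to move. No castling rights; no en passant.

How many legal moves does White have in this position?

0

White to move; king on a8.
In check: no.
Legal moves: none.
Count: 0.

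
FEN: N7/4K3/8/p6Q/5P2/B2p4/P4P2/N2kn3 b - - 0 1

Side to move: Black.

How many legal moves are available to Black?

Black to move; king on d1.
In check: yes, from the white queen on h5.
Legal moves: Kd2, Nf3.
Count: 2.

2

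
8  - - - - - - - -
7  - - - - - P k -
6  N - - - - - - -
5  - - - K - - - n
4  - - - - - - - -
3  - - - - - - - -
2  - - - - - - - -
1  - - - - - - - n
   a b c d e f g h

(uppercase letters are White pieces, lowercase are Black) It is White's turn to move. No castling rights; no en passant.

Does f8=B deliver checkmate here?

no

After f8=B: black king on g7; in check: yes, from the white bishop on f8.
Black has 7 legal replies: Kh8, Kg8, Kxf8, Kh7, Kf7, Kg6, Kf6.
In check but a legal move exists → not checkmate.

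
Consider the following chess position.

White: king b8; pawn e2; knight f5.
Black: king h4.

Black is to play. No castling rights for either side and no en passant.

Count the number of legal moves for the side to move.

Black to move; king on h4.
In check: yes, from the white knight on f5.
Legal moves: Kh5, Kg5, Kg4, Kh3.
Count: 4.

4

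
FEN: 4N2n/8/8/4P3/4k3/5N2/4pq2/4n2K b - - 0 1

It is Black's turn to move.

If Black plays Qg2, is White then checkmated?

yes

After Qg2: white king on h1; in check: yes, from the black queen on g2.
King squares — g1: attacked by Qg2; g2: attacked by Ne1; h2: attacked by Qg2.
White has no legal moves → checkmate.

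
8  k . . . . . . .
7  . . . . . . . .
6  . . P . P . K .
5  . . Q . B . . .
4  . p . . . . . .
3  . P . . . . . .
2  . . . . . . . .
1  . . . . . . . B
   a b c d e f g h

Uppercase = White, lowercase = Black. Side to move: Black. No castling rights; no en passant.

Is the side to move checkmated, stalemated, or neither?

Black to move; black king on a8.
In check: no.
King squares — a7: attacked by Qc5; b7: attacked by Pc6; b8: attacked by Be5.
Legal moves for Black: none.
Not in check and no legal moves → stalemate.

stalemate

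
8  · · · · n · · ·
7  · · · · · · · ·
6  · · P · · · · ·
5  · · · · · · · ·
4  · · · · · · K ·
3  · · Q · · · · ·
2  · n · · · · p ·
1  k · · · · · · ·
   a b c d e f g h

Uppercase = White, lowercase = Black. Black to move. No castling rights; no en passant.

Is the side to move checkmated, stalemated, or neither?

Black to move; black king on a1.
In check: no.
Legal moves for Black: Ng7, Nc7, Nf6+, Nd6, Ka2, Kb1, g1=Q+, g1=R+, g1=B, g1=N.
Black has 10 legal moves and is not in check → neither.

neither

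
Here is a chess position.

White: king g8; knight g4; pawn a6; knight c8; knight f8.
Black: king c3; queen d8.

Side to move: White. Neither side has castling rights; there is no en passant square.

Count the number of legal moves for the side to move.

White to move; king on g8.
In check: no.
Legal moves: Kh8, Kh7, Kg7, Kf7, Ne7, Na7, Nd6, Nb6, Nh6, Nf6, Ne5, Ne3, Nh2, Nf2, a7.
Count: 15.

15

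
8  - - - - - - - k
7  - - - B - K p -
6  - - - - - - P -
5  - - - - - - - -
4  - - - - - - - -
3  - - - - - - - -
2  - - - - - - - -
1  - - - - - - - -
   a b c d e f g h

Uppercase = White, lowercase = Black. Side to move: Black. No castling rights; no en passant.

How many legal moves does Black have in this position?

0

Black to move; king on h8.
In check: no.
Legal moves: none.
Count: 0.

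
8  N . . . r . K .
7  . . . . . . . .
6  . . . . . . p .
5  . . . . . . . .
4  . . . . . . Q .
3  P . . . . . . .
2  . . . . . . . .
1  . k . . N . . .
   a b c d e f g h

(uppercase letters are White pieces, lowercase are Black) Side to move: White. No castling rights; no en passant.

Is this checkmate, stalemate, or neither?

White to move; white king on g8.
In check: yes, from the black rook on e8.
Legal moves for White: Kh7, Kg7, Kf7.
White is in check but has 3 legal moves → neither.

neither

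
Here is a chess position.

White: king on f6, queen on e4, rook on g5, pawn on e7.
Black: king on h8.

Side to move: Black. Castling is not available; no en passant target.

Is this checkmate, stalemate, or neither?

Black to move; black king on h8.
In check: no.
King squares — g7: attacked by Rg5; h7: attacked by Qe4; g8: attacked by Rg5.
Legal moves for Black: none.
Not in check and no legal moves → stalemate.

stalemate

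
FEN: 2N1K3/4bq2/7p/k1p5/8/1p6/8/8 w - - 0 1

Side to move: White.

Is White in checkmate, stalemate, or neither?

neither

White to move; white king on e8.
In check: yes, from the black queen on f7.
King squares — d7: available; e7: attacked by Qf7; f7: available; d8: attacked by Be7; f8: attacked by Be7.
Legal moves for White: Kxf7, Kd7.
White is in check but has 2 legal moves → neither.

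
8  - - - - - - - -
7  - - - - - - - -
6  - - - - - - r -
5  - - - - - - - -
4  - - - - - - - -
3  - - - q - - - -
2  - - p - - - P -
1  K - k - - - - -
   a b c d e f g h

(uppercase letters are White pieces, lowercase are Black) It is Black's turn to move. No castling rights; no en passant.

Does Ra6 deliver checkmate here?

After Ra6: white king on a1; in check: yes, from the black rook on a6.
King squares — b1: attacked by Kc1; a2: attacked by Ra6; b2: attacked by Kc1.
White has no legal moves → checkmate.

yes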